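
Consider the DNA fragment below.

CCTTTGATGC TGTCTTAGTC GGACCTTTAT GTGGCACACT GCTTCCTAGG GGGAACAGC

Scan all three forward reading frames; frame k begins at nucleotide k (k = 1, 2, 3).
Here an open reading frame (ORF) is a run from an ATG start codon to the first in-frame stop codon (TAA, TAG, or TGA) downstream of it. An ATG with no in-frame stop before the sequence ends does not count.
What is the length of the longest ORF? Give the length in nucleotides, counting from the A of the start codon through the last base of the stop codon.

21

Frame 1: CCT TTG ATG CTG TCT TAG TCG GAC CTT TAT GTG GCA CAC TGC TTC CTA GGG GGA ACA — ATG at 7, stop TAG at 16 → 12 nt.
Frame 2: CTT TGA TGC TGT CTT AGT CGG ACC TTT ATG TGG CAC ACT GCT TCC TAG GGG GAA CAG — ATG at 29, stop TAG at 47 → 21 nt.
Frame 3: TTT GAT GCT GTC TTA GTC GGA CCT TTA TGT GGC ACA CTG CTT CCT AGG GGG AAC AGC — no ATG→stop ORF.
Longest: frame 2, positions 29–49, 21 nt = 7 codons = 6 aa. → 21 nucleotides.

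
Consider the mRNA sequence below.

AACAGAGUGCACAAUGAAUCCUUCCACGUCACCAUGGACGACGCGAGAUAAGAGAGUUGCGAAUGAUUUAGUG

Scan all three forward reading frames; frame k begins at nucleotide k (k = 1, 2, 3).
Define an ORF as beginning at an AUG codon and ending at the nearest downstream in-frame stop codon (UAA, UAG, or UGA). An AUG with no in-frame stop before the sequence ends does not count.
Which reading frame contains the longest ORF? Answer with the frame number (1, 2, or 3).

1

Frame 1: AAC AGA GUG CAC AAU GAA UCC UUC CAC GUC ACC AUG GAC GAC GCG AGA UAA GAG AGU UGC GAA UGA UUU AGU — AUG at 34, stop UAA at 49 → 18 nt.
Frame 2: ACA GAG UGC ACA AUG AAU CCU UCC ACG UCA CCA UGG ACG ACG CGA GAU AAG AGA GUU GCG AAU GAU UUA GUG — no AUG→stop ORF.
Frame 3: CAG AGU GCA CAA UGA AUC CUU CCA CGU CAC CAU GGA CGA CGC GAG AUA AGA GAG UUG CGA AUG AUU UAG — AUG at 63, stop UAG at 69 → 9 nt.
Longest ORF is 18 nt in frame 1 (positions 34–51).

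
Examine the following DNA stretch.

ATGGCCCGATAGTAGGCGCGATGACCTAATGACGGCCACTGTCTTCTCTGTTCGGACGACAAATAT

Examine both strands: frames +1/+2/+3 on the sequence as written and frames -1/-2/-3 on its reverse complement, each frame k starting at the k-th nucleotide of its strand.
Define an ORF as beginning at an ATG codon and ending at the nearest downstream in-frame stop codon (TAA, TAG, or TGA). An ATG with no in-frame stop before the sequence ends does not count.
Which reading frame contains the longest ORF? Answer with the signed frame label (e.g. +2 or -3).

+1

Reverse complement (5'→3'): ATATTTGTCGTCCGAACAGAGAAGACAGTGGCCGTCATTAGGTCATCGCGCCTACTATCGGGCCAT
Frame +1: ATG GCC CGA TAG TAG GCG CGA TGA CCT AAT GAC GGC CAC TGT CTT CTC TGT TCG GAC GAC AAA TAT — ATG at 1, stop TAG at 10 → 12 nt.
Frame +2: TGG CCC GAT AGT AGG CGC GAT GAC CTA ATG ACG GCC ACT GTC TTC TCT GTT CGG ACG ACA AAT — no ATG→stop ORF.
Frame +3: GGC CCG ATA GTA GGC GCG ATG ACC TAA TGA CGG CCA CTG TCT TCT CTG TTC GGA CGA CAA ATA — ATG at 21, stop TAA at 27 → 9 nt.
Frame -1: ATA TTT GTC GTC CGA ACA GAG AAG ACA GTG GCC GTC ATT AGG TCA TCG CGC CTA CTA TCG GGC CAT — no ATG→stop ORF.
Frame -2: TAT TTG TCG TCC GAA CAG AGA AGA CAG TGG CCG TCA TTA GGT CAT CGC GCC TAC TAT CGG GCC — no ATG→stop ORF.
Frame -3: ATT TGT CGT CCG AAC AGA GAA GAC AGT GGC CGT CAT TAG GTC ATC GCG CCT ACT ATC GGG CCA — no ATG→stop ORF.
Longest ORF is 12 nt in frame +1 (positions 1–12).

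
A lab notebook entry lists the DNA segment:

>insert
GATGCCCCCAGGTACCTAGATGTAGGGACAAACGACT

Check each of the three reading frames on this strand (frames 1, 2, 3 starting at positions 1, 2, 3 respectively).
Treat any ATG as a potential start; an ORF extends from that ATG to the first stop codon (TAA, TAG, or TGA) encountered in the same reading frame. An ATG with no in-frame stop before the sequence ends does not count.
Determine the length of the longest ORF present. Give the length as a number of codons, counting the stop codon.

Frame 1: GAT GCC CCC AGG TAC CTA GAT GTA GGG ACA AAC GAC — no ATG→stop ORF.
Frame 2: ATG CCC CCA GGT ACC TAG ATG TAG GGA CAA ACG ACT — ATG at 2, stop TAG at 17 → 18 nt; ATG at 20, stop TAG at 23 → 6 nt.
Frame 3: TGC CCC CAG GTA CCT AGA TGT AGG GAC AAA CGA — no ATG→stop ORF.
Longest: frame 2, positions 2–19, 18 nt = 6 codons = 5 aa. → 6 codons.

6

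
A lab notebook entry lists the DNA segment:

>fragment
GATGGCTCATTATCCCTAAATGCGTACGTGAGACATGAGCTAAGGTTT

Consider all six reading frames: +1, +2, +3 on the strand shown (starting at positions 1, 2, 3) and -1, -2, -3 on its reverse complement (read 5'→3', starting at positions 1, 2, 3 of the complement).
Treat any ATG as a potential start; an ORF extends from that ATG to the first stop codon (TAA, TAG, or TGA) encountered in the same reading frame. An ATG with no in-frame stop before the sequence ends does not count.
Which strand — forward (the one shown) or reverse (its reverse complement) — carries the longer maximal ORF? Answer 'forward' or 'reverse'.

reverse

Reverse complement (5'→3'): AAACCTTAGCTCATGTCTCACGTACGCATTTAGGGATAATGAGCCATC
Frame +1: GAT GGC TCA TTA TCC CTA AAT GCG TAC GTG AGA CAT GAG CTA AGG TTT — no ATG→stop ORF.
Frame +2: ATG GCT CAT TAT CCC TAA ATG CGT ACG TGA GAC ATG AGC TAA GGT — ATG at 2, stop TAA at 17 → 18 nt; ATG at 20, stop TGA at 29 → 12 nt; ATG at 35, stop TAA at 41 → 9 nt.
Frame +3: TGG CTC ATT ATC CCT AAA TGC GTA CGT GAG ACA TGA GCT AAG GTT — no ATG→stop ORF.
Frame -1: AAA CCT TAG CTC ATG TCT CAC GTA CGC ATT TAG GGA TAA TGA GCC ATC — ATG at 13, stop TAG at 31 → 21 nt.
Frame -2: AAC CTT AGC TCA TGT CTC ACG TAC GCA TTT AGG GAT AAT GAG CCA — no ATG→stop ORF.
Frame -3: ACC TTA GCT CAT GTC TCA CGT ACG CAT TTA GGG ATA ATG AGC CAT — no ATG→stop ORF.
Forward-strand max 18 nt; reverse-strand max 21 nt. The reverse strand has the longer ORF.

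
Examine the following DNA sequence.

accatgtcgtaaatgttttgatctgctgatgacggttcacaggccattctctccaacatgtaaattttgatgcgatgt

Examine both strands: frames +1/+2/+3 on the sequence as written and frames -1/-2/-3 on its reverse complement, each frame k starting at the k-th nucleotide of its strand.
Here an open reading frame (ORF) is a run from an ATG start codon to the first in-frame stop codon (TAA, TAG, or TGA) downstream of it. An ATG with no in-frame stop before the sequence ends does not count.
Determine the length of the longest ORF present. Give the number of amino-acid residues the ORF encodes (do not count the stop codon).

Reverse complement (5'→3'): ACATCGCATCAAAATTTACATGTTGGAGAGAATGGCCTGTGAACCGTCATCAGCAGATCAAAACATTTACGACATGGT
Frame +1: ACC ATG TCG TAA ATG TTT TGA TCT GCT GAT GAC GGT TCA CAG GCC ATT CTC TCC AAC ATG TAA ATT TTG ATG CGA TGT — ATG at 4, stop TAA at 10 → 9 nt; ATG at 13, stop TGA at 19 → 9 nt; ATG at 58, stop TAA at 61 → 6 nt.
Frame +2: CCA TGT CGT AAA TGT TTT GAT CTG CTG ATG ACG GTT CAC AGG CCA TTC TCT CCA ACA TGT AAA TTT TGA TGC GAT — ATG at 29, stop TGA at 68 → 42 nt.
Frame +3: CAT GTC GTA AAT GTT TTG ATC TGC TGA TGA CGG TTC ACA GGC CAT TCT CTC CAA CAT GTA AAT TTT GAT GCG ATG — no ATG→stop ORF.
Frame -1: ACA TCG CAT CAA AAT TTA CAT GTT GGA GAG AAT GGC CTG TGA ACC GTC ATC AGC AGA TCA AAA CAT TTA CGA CAT GGT — no ATG→stop ORF.
Frame -2: CAT CGC ATC AAA ATT TAC ATG TTG GAG AGA ATG GCC TGT GAA CCG TCA TCA GCA GAT CAA AAC ATT TAC GAC ATG — no ATG→stop ORF.
Frame -3: ATC GCA TCA AAA TTT ACA TGT TGG AGA GAA TGG CCT GTG AAC CGT CAT CAG CAG ATC AAA ACA TTT ACG ACA TGG — no ATG→stop ORF.
Longest: frame +2, positions 29–70, 42 nt = 14 codons = 13 aa. → 13 amino acids.

13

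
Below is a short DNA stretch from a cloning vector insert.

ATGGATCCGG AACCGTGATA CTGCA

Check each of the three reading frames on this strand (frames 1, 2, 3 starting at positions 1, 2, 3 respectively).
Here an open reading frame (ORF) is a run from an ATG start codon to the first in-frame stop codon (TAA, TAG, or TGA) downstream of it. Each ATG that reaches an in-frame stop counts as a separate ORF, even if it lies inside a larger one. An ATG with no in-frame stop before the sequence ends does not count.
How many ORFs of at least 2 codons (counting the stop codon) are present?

1

Frame 1: ATG GAT CCG GAA CCG TGA TAC TGC — ATG at 1, stop TGA at 16 → 18 nt.
Frame 2: TGG ATC CGG AAC CGT GAT ACT GCA — no ATG→stop ORF.
Frame 3: GGA TCC GGA ACC GTG ATA CTG — no ATG→stop ORF.
ORFs ≥ 2 codons: frame 1 1–18 (6 codons). Count = 1.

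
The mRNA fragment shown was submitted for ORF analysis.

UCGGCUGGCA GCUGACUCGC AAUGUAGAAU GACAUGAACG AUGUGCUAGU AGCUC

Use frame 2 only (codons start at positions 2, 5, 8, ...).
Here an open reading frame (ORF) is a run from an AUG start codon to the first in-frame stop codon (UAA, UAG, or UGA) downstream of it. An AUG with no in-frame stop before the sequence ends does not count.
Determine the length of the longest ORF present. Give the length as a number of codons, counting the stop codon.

3

Frame 2: CGG CUG GCA GCU GAC UCG CAA UGU AGA AUG ACA UGA ACG AUG UGC UAG UAG CUC — AUG at 29, stop UGA at 35 → 9 nt; AUG at 41, stop UAG at 47 → 9 nt.
Longest: frame 2, positions 29–37, 9 nt = 3 codons = 2 aa. → 3 codons.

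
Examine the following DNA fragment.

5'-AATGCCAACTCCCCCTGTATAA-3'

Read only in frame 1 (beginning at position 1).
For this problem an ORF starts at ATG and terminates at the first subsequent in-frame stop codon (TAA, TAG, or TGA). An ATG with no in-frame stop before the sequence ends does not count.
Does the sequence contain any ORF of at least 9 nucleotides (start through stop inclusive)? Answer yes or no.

no

Frame 1: AAT GCC AAC TCC CCC TGT ATA — no ATG→stop ORF.
Largest ORF found is 0 nucleotides < 9, so no.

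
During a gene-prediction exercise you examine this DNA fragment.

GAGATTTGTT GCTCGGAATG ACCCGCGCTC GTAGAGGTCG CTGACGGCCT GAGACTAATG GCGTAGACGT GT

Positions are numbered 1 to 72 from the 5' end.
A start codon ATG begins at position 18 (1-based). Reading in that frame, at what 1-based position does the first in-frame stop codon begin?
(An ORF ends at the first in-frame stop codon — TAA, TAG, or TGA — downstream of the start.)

42

Codons from position 18: ATG (18–20), ACC (21–23), CGC (24–26), GCT (27–29), CGT (30–32), AGA (33–35), GGT (36–38), CGC (39–41), TGA (42–44).
TGA is a stop codon; it begins at position 42.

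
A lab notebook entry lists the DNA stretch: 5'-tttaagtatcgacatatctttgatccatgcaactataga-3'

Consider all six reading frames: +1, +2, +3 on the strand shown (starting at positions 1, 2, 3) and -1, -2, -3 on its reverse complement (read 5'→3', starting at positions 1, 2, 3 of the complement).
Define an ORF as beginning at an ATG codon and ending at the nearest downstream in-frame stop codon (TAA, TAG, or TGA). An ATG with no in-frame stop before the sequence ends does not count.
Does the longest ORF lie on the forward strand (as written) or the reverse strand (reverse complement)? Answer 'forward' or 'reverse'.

reverse

Reverse complement (5'→3'): TCTATAGTTGCATGGATCAAAGATATGTCGATACTTAAA
Frame +1: TTT AAG TAT CGA CAT ATC TTT GAT CCA TGC AAC TAT AGA — no ATG→stop ORF.
Frame +2: TTA AGT ATC GAC ATA TCT TTG ATC CAT GCA ACT ATA — no ATG→stop ORF.
Frame +3: TAA GTA TCG ACA TAT CTT TGA TCC ATG CAA CTA TAG — ATG at 27, stop TAG at 36 → 12 nt.
Frame -1: TCT ATA GTT GCA TGG ATC AAA GAT ATG TCG ATA CTT AAA — no ATG→stop ORF.
Frame -2: CTA TAG TTG CAT GGA TCA AAG ATA TGT CGA TAC TTA — no ATG→stop ORF.
Frame -3: TAT AGT TGC ATG GAT CAA AGA TAT GTC GAT ACT TAA — ATG at 12, stop TAA at 36 → 27 nt.
Forward-strand max 12 nt; reverse-strand max 27 nt. The reverse strand has the longer ORF.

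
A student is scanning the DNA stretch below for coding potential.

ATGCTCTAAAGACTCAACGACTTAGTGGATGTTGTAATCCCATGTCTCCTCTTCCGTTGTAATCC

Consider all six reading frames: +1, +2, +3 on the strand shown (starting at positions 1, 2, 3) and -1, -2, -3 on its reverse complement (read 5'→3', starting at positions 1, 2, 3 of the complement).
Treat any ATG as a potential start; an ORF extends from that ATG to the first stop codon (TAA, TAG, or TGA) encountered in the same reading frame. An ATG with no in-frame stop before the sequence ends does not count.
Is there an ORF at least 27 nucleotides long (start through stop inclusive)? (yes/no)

yes

Reverse complement (5'→3'): GGATTACAACGGAAGAGGAGACATGGGATTACAACATCCACTAAGTCGTTGAGTCTTTAGAGCAT
Frame +1: ATG CTC TAA AGA CTC AAC GAC TTA GTG GAT GTT GTA ATC CCA TGT CTC CTC TTC CGT TGT AAT — ATG at 1, stop TAA at 7 → 9 nt.
Frame +2: TGC TCT AAA GAC TCA ACG ACT TAG TGG ATG TTG TAA TCC CAT GTC TCC TCT TCC GTT GTA ATC — ATG at 29, stop TAA at 35 → 9 nt.
Frame +3: GCT CTA AAG ACT CAA CGA CTT AGT GGA TGT TGT AAT CCC ATG TCT CCT CTT CCG TTG TAA TCC — ATG at 42, stop TAA at 60 → 21 nt.
Frame -1: GGA TTA CAA CGG AAG AGG AGA CAT GGG ATT ACA ACA TCC ACT AAG TCG TTG AGT CTT TAG AGC — no ATG→stop ORF.
Frame -2: GAT TAC AAC GGA AGA GGA GAC ATG GGA TTA CAA CAT CCA CTA AGT CGT TGA GTC TTT AGA GCA — ATG at 23, stop TGA at 50 → 30 nt.
Frame -3: ATT ACA ACG GAA GAG GAG ACA TGG GAT TAC AAC ATC CAC TAA GTC GTT GAG TCT TTA GAG CAT — no ATG→stop ORF.
Frame -2 has an ORF of 30 nucleotides (positions 23–52) ≥ 27, so yes.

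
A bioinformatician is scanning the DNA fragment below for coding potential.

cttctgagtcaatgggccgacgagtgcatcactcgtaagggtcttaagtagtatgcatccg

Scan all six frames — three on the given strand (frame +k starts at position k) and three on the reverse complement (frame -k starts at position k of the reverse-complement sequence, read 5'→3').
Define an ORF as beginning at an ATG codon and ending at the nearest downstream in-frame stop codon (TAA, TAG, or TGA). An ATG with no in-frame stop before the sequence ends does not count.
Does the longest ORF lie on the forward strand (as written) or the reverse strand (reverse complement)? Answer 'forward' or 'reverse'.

Reverse complement (5'→3'): CGGATGCATACTACTTAAGACCCTTACGAGTGATGCACTCGTCGGCCCATTGACTCAGAAG
Frame +1: CTT CTG AGT CAA TGG GCC GAC GAG TGC ATC ACT CGT AAG GGT CTT AAG TAG TAT GCA TCC — no ATG→stop ORF.
Frame +2: TTC TGA GTC AAT GGG CCG ACG AGT GCA TCA CTC GTA AGG GTC TTA AGT AGT ATG CAT CCG — no ATG→stop ORF.
Frame +3: TCT GAG TCA ATG GGC CGA CGA GTG CAT CAC TCG TAA GGG TCT TAA GTA GTA TGC ATC — ATG at 12, stop TAA at 36 → 27 nt.
Frame -1: CGG ATG CAT ACT ACT TAA GAC CCT TAC GAG TGA TGC ACT CGT CGG CCC ATT GAC TCA GAA — ATG at 4, stop TAA at 16 → 15 nt.
Frame -2: GGA TGC ATA CTA CTT AAG ACC CTT ACG AGT GAT GCA CTC GTC GGC CCA TTG ACT CAG AAG — no ATG→stop ORF.
Frame -3: GAT GCA TAC TAC TTA AGA CCC TTA CGA GTG ATG CAC TCG TCG GCC CAT TGA CTC AGA — ATG at 33, stop TGA at 51 → 21 nt.
Forward-strand max 27 nt; reverse-strand max 21 nt. The forward strand has the longer ORF.

forward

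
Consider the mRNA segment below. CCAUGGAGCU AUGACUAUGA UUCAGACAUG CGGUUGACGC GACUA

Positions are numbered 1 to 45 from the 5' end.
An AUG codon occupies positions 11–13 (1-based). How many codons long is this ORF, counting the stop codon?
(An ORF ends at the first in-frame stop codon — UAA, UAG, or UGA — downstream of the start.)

Codons from position 11: AUG (11–13), ACU (14–16), AUG (17–19), AUU (20–22), CAG (23–25), ACA (26–28), UGC (29–31), GGU (32–34), UGA (35–37).
UGA is the first in-frame stop; that's 9 codons including the stop.

9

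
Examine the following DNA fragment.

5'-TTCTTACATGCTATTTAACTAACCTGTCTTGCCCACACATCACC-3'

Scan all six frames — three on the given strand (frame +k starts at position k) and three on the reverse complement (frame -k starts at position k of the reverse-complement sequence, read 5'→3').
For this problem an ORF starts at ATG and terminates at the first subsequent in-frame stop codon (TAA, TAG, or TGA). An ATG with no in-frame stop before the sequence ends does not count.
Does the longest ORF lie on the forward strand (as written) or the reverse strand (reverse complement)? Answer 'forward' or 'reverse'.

Reverse complement (5'→3'): GGTGATGTGTGGGCAAGACAGGTTAGTTAAATAGCATGTAAGAA
Frame +1: TTC TTA CAT GCT ATT TAA CTA ACC TGT CTT GCC CAC ACA TCA — no ATG→stop ORF.
Frame +2: TCT TAC ATG CTA TTT AAC TAA CCT GTC TTG CCC ACA CAT CAC — ATG at 8, stop TAA at 20 → 15 nt.
Frame +3: CTT ACA TGC TAT TTA ACT AAC CTG TCT TGC CCA CAC ATC ACC — no ATG→stop ORF.
Frame -1: GGT GAT GTG TGG GCA AGA CAG GTT AGT TAA ATA GCA TGT AAG — no ATG→stop ORF.
Frame -2: GTG ATG TGT GGG CAA GAC AGG TTA GTT AAA TAG CAT GTA AGA — ATG at 5, stop TAG at 32 → 30 nt.
Frame -3: TGA TGT GTG GGC AAG ACA GGT TAG TTA AAT AGC ATG TAA GAA — ATG at 36, stop TAA at 39 → 6 nt.
Forward-strand max 15 nt; reverse-strand max 30 nt. The reverse strand has the longer ORF.

reverse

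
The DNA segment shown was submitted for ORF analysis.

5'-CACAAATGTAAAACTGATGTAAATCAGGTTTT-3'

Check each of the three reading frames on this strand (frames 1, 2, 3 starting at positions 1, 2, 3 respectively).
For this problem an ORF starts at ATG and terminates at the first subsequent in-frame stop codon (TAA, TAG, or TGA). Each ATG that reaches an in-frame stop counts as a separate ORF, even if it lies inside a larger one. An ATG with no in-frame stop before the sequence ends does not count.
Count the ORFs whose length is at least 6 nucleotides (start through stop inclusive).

2

Frame 1: CAC AAA TGT AAA ACT GAT GTA AAT CAG GTT — no ATG→stop ORF.
Frame 2: ACA AAT GTA AAA CTG ATG TAA ATC AGG TTT — ATG at 17, stop TAA at 20 → 6 nt.
Frame 3: CAA ATG TAA AAC TGA TGT AAA TCA GGT TTT — ATG at 6, stop TAA at 9 → 6 nt.
ORFs ≥ 6 nucleotides: frame 2 17–22 (6 nucleotides), frame 3 6–11 (6 nucleotides). Count = 2.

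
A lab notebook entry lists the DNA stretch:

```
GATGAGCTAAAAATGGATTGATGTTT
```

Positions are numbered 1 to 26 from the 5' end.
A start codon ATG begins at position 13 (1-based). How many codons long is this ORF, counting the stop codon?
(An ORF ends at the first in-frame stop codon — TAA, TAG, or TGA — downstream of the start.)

3

Codons from position 13: ATG (13–15), GAT (16–18), TGA (19–21).
TGA is the first in-frame stop; that's 3 codons including the stop.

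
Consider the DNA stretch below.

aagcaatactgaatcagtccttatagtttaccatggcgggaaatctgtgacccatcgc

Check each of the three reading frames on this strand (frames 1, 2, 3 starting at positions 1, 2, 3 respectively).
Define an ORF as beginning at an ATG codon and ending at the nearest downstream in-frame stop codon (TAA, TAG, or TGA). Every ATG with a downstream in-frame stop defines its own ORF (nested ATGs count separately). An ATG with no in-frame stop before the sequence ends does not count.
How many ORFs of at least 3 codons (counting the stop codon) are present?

1

Frame 1: AAG CAA TAC TGA ATC AGT CCT TAT AGT TTA CCA TGG CGG GAA ATC TGT GAC CCA TCG — no ATG→stop ORF.
Frame 2: AGC AAT ACT GAA TCA GTC CTT ATA GTT TAC CAT GGC GGG AAA TCT GTG ACC CAT CGC — no ATG→stop ORF.
Frame 3: GCA ATA CTG AAT CAG TCC TTA TAG TTT ACC ATG GCG GGA AAT CTG TGA CCC ATC — ATG at 33, stop TGA at 48 → 18 nt.
ORFs ≥ 3 codons: frame 3 33–50 (6 codons). Count = 1.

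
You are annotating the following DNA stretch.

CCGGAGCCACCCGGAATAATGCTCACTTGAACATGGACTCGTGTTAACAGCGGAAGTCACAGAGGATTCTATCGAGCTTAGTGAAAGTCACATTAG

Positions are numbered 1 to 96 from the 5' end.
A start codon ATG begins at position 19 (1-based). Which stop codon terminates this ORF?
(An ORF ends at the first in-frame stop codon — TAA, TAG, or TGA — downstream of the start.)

TGA

Codons from position 19: ATG (19–21), CTC (22–24), ACT (25–27), TGA (28–30).
The first in-frame stop codon is TGA.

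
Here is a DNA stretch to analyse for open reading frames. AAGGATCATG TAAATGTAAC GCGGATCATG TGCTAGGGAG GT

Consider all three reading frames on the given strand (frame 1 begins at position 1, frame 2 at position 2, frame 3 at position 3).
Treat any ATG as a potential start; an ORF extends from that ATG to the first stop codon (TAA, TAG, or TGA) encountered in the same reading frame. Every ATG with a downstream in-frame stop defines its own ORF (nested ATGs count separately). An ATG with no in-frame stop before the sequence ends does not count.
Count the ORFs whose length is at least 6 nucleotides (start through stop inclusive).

3

Frame 1: AAG GAT CAT GTA AAT GTA ACG CGG ATC ATG TGC TAG GGA GGT — ATG at 28, stop TAG at 34 → 9 nt.
Frame 2: AGG ATC ATG TAA ATG TAA CGC GGA TCA TGT GCT AGG GAG — ATG at 8, stop TAA at 11 → 6 nt; ATG at 14, stop TAA at 17 → 6 nt.
Frame 3: GGA TCA TGT AAA TGT AAC GCG GAT CAT GTG CTA GGG AGG — no ATG→stop ORF.
ORFs ≥ 6 nucleotides: frame 1 28–36 (9 nucleotides), frame 2 8–13 (6 nucleotides), frame 2 14–19 (6 nucleotides). Count = 3.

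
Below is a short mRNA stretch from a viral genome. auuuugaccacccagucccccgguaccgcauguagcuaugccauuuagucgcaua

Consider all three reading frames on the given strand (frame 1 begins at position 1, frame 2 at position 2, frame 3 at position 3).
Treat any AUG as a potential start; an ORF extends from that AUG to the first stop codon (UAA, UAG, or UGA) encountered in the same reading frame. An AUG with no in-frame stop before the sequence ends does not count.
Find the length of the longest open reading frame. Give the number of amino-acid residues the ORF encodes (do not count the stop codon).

1

Frame 1: AUU UUG ACC ACC CAG UCC CCC GGU ACC GCA UGU AGC UAU GCC AUU UAG UCG CAU — no AUG→stop ORF.
Frame 2: UUU UGA CCA CCC AGU CCC CCG GUA CCG CAU GUA GCU AUG CCA UUU AGU CGC AUA — no AUG→stop ORF.
Frame 3: UUU GAC CAC CCA GUC CCC CGG UAC CGC AUG UAG CUA UGC CAU UUA GUC GCA — AUG at 30, stop UAG at 33 → 6 nt.
Longest: frame 3, positions 30–35, 6 nt = 2 codons = 1 aa. → 1 amino acids.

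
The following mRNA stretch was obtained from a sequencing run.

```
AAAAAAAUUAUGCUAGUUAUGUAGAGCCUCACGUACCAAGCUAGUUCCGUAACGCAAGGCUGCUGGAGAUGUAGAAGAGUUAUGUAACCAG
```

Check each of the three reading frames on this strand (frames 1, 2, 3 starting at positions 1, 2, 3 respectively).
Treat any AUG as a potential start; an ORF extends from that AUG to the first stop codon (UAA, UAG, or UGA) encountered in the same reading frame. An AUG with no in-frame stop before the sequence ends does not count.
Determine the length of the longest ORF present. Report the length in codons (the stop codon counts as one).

5

Frame 1: AAA AAA AUU AUG CUA GUU AUG UAG AGC CUC ACG UAC CAA GCU AGU UCC GUA ACG CAA GGC UGC UGG AGA UGU AGA AGA GUU AUG UAA CCA — AUG at 10, stop UAG at 22 → 15 nt; AUG at 19, stop UAG at 22 → 6 nt; AUG at 82, stop UAA at 85 → 6 nt.
Frame 2: AAA AAA UUA UGC UAG UUA UGU AGA GCC UCA CGU ACC AAG CUA GUU CCG UAA CGC AAG GCU GCU GGA GAU GUA GAA GAG UUA UGU AAC CAG — no AUG→stop ORF.
Frame 3: AAA AAU UAU GCU AGU UAU GUA GAG CCU CAC GUA CCA AGC UAG UUC CGU AAC GCA AGG CUG CUG GAG AUG UAG AAG AGU UAU GUA ACC — AUG at 69, stop UAG at 72 → 6 nt.
Longest: frame 1, positions 10–24, 15 nt = 5 codons = 4 aa. → 5 codons.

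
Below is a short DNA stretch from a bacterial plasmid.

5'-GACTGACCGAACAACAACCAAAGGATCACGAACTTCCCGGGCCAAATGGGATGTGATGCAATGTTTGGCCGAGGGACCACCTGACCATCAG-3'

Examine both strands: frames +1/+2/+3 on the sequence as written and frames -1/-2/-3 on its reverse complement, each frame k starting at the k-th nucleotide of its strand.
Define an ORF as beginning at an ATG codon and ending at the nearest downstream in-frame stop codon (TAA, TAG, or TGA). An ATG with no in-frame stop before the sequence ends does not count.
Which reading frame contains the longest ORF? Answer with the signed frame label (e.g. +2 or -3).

-1

Reverse complement (5'→3'): CTGATGGTCAGGTGGTCCCTCGGCCAAACATTGCATCACATCCCATTTGGCCCGGGAAGTTCGTGATCCTTTGGTTGTTGTTCGGTCAGTC
Frame +1: GAC TGA CCG AAC AAC AAC CAA AGG ATC ACG AAC TTC CCG GGC CAA ATG GGA TGT GAT GCA ATG TTT GGC CGA GGG ACC ACC TGA CCA TCA — ATG at 46, stop TGA at 82 → 39 nt; ATG at 61, stop TGA at 82 → 24 nt.
Frame +2: ACT GAC CGA ACA ACA ACC AAA GGA TCA CGA ACT TCC CGG GCC AAA TGG GAT GTG ATG CAA TGT TTG GCC GAG GGA CCA CCT GAC CAT CAG — no ATG→stop ORF.
Frame +3: CTG ACC GAA CAA CAA CCA AAG GAT CAC GAA CTT CCC GGG CCA AAT GGG ATG TGA TGC AAT GTT TGG CCG AGG GAC CAC CTG ACC ATC — ATG at 51, stop TGA at 54 → 6 nt.
Frame -1: CTG ATG GTC AGG TGG TCC CTC GGC CAA ACA TTG CAT CAC ATC CCA TTT GGC CCG GGA AGT TCG TGA TCC TTT GGT TGT TGT TCG GTC AGT — ATG at 4, stop TGA at 64 → 63 nt.
Frame -2: TGA TGG TCA GGT GGT CCC TCG GCC AAA CAT TGC ATC ACA TCC CAT TTG GCC CGG GAA GTT CGT GAT CCT TTG GTT GTT GTT CGG TCA GTC — no ATG→stop ORF.
Frame -3: GAT GGT CAG GTG GTC CCT CGG CCA AAC ATT GCA TCA CAT CCC ATT TGG CCC GGG AAG TTC GTG ATC CTT TGG TTG TTG TTC GGT CAG — no ATG→stop ORF.
Longest ORF is 63 nt in frame -1 (positions 4–66).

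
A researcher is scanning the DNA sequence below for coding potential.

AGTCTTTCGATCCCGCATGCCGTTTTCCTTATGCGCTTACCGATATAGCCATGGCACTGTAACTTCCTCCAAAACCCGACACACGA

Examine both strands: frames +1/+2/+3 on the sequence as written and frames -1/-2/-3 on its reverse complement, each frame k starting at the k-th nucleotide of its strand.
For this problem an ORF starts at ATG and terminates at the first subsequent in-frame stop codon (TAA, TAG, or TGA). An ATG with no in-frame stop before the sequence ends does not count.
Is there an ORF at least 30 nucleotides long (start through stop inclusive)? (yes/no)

no

Reverse complement (5'→3'): TCGTGTGTCGGGTTTTGGAGGAAGTTACAGTGCCATGGCTATATCGGTAAGCGCATAAGGAAAACGGCATGCGGGATCGAAAGACT
Frame +1: AGT CTT TCG ATC CCG CAT GCC GTT TTC CTT ATG CGC TTA CCG ATA TAG CCA TGG CAC TGT AAC TTC CTC CAA AAC CCG ACA CAC — ATG at 31, stop TAG at 46 → 18 nt.
Frame +2: GTC TTT CGA TCC CGC ATG CCG TTT TCC TTA TGC GCT TAC CGA TAT AGC CAT GGC ACT GTA ACT TCC TCC AAA ACC CGA CAC ACG — no ATG→stop ORF.
Frame +3: TCT TTC GAT CCC GCA TGC CGT TTT CCT TAT GCG CTT ACC GAT ATA GCC ATG GCA CTG TAA CTT CCT CCA AAA CCC GAC ACA CGA — ATG at 51, stop TAA at 60 → 12 nt.
Frame -1: TCG TGT GTC GGG TTT TGG AGG AAG TTA CAG TGC CAT GGC TAT ATC GGT AAG CGC ATA AGG AAA ACG GCA TGC GGG ATC GAA AGA — no ATG→stop ORF.
Frame -2: CGT GTG TCG GGT TTT GGA GGA AGT TAC AGT GCC ATG GCT ATA TCG GTA AGC GCA TAA GGA AAA CGG CAT GCG GGA TCG AAA GAC — ATG at 35, stop TAA at 56 → 24 nt.
Frame -3: GTG TGT CGG GTT TTG GAG GAA GTT ACA GTG CCA TGG CTA TAT CGG TAA GCG CAT AAG GAA AAC GGC ATG CGG GAT CGA AAG ACT — no ATG→stop ORF.
Largest ORF found is 24 nucleotides < 30, so no.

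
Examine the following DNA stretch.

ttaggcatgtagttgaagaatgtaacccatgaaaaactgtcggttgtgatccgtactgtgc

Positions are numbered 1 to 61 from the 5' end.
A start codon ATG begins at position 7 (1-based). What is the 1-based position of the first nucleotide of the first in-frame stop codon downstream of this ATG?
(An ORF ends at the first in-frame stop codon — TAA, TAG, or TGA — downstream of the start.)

Codons from position 7: ATG (7–9), TAG (10–12).
TAG is a stop codon; it begins at position 10.

10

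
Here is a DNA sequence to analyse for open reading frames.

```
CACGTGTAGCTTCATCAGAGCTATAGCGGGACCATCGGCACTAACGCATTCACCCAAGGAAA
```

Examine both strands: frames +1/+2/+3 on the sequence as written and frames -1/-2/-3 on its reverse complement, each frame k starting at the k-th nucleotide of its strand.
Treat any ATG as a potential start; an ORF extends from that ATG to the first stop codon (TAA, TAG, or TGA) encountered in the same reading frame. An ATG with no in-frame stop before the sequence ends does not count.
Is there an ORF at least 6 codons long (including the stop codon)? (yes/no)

Reverse complement (5'→3'): TTTCCTTGGGTGAATGCGTTAGTGCCGATGGTCCCGCTATAGCTCTGATGAAGCTACACGTG
Frame +1: CAC GTG TAG CTT CAT CAG AGC TAT AGC GGG ACC ATC GGC ACT AAC GCA TTC ACC CAA GGA — no ATG→stop ORF.
Frame +2: ACG TGT AGC TTC ATC AGA GCT ATA GCG GGA CCA TCG GCA CTA ACG CAT TCA CCC AAG GAA — no ATG→stop ORF.
Frame +3: CGT GTA GCT TCA TCA GAG CTA TAG CGG GAC CAT CGG CAC TAA CGC ATT CAC CCA AGG AAA — no ATG→stop ORF.
Frame -1: TTT CCT TGG GTG AAT GCG TTA GTG CCG ATG GTC CCG CTA TAG CTC TGA TGA AGC TAC ACG — ATG at 28, stop TAG at 40 → 15 nt.
Frame -2: TTC CTT GGG TGA ATG CGT TAG TGC CGA TGG TCC CGC TAT AGC TCT GAT GAA GCT ACA CGT — ATG at 14, stop TAG at 20 → 9 nt.
Frame -3: TCC TTG GGT GAA TGC GTT AGT GCC GAT GGT CCC GCT ATA GCT CTG ATG AAG CTA CAC GTG — no ATG→stop ORF.
Largest ORF found is 5 codons < 6, so no.

no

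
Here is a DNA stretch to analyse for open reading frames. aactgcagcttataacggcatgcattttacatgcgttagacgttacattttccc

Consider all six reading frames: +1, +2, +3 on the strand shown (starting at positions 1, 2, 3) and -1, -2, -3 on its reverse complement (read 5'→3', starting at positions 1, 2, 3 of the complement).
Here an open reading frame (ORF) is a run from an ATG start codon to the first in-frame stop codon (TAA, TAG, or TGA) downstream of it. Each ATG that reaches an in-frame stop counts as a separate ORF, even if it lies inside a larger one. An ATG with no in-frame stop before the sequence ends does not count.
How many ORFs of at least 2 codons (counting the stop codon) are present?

4

Reverse complement (5'→3'): GGGAAAATGTAACGTCTAACGCATGTAAAATGCATGCCGTTATAAGCTGCAGTT
Frame +1: AAC TGC AGC TTA TAA CGG CAT GCA TTT TAC ATG CGT TAG ACG TTA CAT TTT CCC — ATG at 31, stop TAG at 37 → 9 nt.
Frame +2: ACT GCA GCT TAT AAC GGC ATG CAT TTT ACA TGC GTT AGA CGT TAC ATT TTC — no ATG→stop ORF.
Frame +3: CTG CAG CTT ATA ACG GCA TGC ATT TTA CAT GCG TTA GAC GTT ACA TTT TCC — no ATG→stop ORF.
Frame -1: GGG AAA ATG TAA CGT CTA ACG CAT GTA AAA TGC ATG CCG TTA TAA GCT GCA GTT — ATG at 7, stop TAA at 10 → 6 nt; ATG at 34, stop TAA at 43 → 12 nt.
Frame -2: GGA AAA TGT AAC GTC TAA CGC ATG TAA AAT GCA TGC CGT TAT AAG CTG CAG — ATG at 23, stop TAA at 26 → 6 nt.
Frame -3: GAA AAT GTA ACG TCT AAC GCA TGT AAA ATG CAT GCC GTT ATA AGC TGC AGT — no ATG→stop ORF.
ORFs ≥ 2 codons: frame +1 31–39 (3 codons), frame -1 7–12 (2 codons), frame -1 34–45 (4 codons), frame -2 23–28 (2 codons). Count = 4.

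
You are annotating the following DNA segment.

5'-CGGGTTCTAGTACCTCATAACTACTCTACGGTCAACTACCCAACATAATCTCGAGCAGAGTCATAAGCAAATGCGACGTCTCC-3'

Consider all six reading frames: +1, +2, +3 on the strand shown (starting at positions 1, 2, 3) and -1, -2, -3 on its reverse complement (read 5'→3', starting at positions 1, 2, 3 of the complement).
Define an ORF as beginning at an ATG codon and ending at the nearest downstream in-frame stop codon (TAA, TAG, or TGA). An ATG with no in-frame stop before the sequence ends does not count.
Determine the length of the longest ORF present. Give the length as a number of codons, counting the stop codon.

11

Reverse complement (5'→3'): GGAGACGTCGCATTTGCTTATGACTCTGCTCGAGATTATGTTGGGTAGTTGACCGTAGAGTAGTTATGAGGTACTAGAACCCG
Frame +1: CGG GTT CTA GTA CCT CAT AAC TAC TCT ACG GTC AAC TAC CCA ACA TAA TCT CGA GCA GAG TCA TAA GCA AAT GCG ACG TCT — no ATG→stop ORF.
Frame +2: GGG TTC TAG TAC CTC ATA ACT ACT CTA CGG TCA ACT ACC CAA CAT AAT CTC GAG CAG AGT CAT AAG CAA ATG CGA CGT CTC — no ATG→stop ORF.
Frame +3: GGT TCT AGT ACC TCA TAA CTA CTC TAC GGT CAA CTA CCC AAC ATA ATC TCG AGC AGA GTC ATA AGC AAA TGC GAC GTC TCC — no ATG→stop ORF.
Frame -1: GGA GAC GTC GCA TTT GCT TAT GAC TCT GCT CGA GAT TAT GTT GGG TAG TTG ACC GTA GAG TAG TTA TGA GGT ACT AGA ACC — no ATG→stop ORF.
Frame -2: GAG ACG TCG CAT TTG CTT ATG ACT CTG CTC GAG ATT ATG TTG GGT AGT TGA CCG TAG AGT AGT TAT GAG GTA CTA GAA CCC — ATG at 20, stop TGA at 50 → 33 nt; ATG at 38, stop TGA at 50 → 15 nt.
Frame -3: AGA CGT CGC ATT TGC TTA TGA CTC TGC TCG AGA TTA TGT TGG GTA GTT GAC CGT AGA GTA GTT ATG AGG TAC TAG AAC CCG — ATG at 66, stop TAG at 75 → 12 nt.
Longest: frame -2, positions 20–52, 33 nt = 11 codons = 10 aa. → 11 codons.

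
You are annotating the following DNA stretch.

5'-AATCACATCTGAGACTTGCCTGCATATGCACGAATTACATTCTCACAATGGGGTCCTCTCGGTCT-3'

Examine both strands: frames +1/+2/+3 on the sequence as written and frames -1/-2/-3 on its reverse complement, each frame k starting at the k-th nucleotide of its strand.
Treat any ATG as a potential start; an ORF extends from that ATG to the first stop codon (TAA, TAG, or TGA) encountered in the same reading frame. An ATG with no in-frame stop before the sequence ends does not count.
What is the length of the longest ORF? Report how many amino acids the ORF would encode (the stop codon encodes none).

1

Reverse complement (5'→3'): AGACCGAGAGGACCCCATTGTGAGAATGTAATTCGTGCATATGCAGGCAAGTCTCAGATGTGATT
Frame +1: AAT CAC ATC TGA GAC TTG CCT GCA TAT GCA CGA ATT ACA TTC TCA CAA TGG GGT CCT CTC GGT — no ATG→stop ORF.
Frame +2: ATC ACA TCT GAG ACT TGC CTG CAT ATG CAC GAA TTA CAT TCT CAC AAT GGG GTC CTC TCG GTC — no ATG→stop ORF.
Frame +3: TCA CAT CTG AGA CTT GCC TGC ATA TGC ACG AAT TAC ATT CTC ACA ATG GGG TCC TCT CGG TCT — no ATG→stop ORF.
Frame -1: AGA CCG AGA GGA CCC CAT TGT GAG AAT GTA ATT CGT GCA TAT GCA GGC AAG TCT CAG ATG TGA — ATG at 58, stop TGA at 61 → 6 nt.
Frame -2: GAC CGA GAG GAC CCC ATT GTG AGA ATG TAA TTC GTG CAT ATG CAG GCA AGT CTC AGA TGT GAT — ATG at 26, stop TAA at 29 → 6 nt.
Frame -3: ACC GAG AGG ACC CCA TTG TGA GAA TGT AAT TCG TGC ATA TGC AGG CAA GTC TCA GAT GTG ATT — no ATG→stop ORF.
Longest: frame -1, positions 58–63, 6 nt = 2 codons = 1 aa. → 1 amino acids.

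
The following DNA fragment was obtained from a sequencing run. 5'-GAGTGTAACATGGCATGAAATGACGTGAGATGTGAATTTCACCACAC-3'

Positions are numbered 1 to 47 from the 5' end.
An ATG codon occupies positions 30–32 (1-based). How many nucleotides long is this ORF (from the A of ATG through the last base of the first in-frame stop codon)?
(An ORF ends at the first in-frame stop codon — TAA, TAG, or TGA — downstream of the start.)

Codons from position 30: ATG (30–32), TGA (33–35).
TGA is the first in-frame stop; ORF spans 30–35, 6 nucleotides.

6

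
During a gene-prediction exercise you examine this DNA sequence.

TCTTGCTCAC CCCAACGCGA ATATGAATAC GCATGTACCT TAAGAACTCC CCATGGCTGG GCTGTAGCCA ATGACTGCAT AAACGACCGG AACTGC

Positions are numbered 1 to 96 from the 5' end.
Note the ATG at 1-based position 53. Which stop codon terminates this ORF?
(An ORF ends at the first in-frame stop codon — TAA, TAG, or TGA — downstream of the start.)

Codons from position 53: ATG (53–55), GCT (56–58), GGG (59–61), CTG (62–64), TAG (65–67).
The first in-frame stop codon is TAG.

TAG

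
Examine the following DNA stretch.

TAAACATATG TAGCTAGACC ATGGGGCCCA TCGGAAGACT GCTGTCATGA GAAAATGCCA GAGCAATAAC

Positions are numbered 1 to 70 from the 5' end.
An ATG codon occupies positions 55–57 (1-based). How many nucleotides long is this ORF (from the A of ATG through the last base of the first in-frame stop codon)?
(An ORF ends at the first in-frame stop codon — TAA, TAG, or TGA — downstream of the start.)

Codons from position 55: ATG (55–57), CCA (58–60), GAG (61–63), CAA (64–66), TAA (67–69).
TAA is the first in-frame stop; ORF spans 55–69, 15 nucleotides.

15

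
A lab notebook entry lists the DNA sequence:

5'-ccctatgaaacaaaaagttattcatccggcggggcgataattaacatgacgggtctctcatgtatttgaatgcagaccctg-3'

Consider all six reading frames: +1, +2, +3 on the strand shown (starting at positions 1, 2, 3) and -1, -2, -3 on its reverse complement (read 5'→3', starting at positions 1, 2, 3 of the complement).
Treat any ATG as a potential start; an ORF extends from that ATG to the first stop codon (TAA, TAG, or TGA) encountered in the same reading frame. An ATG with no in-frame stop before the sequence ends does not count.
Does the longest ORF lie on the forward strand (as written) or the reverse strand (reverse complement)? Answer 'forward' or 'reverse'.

Reverse complement (5'→3'): CAGGGTCTGCATTCAAATACATGAGAGACCCGTCATGTTAATTATCGCCCCGCCGGATGAATAACTTTTTGTTTCATAGGG
Frame +1: CCC TAT GAA ACA AAA AGT TAT TCA TCC GGC GGG GCG ATA ATT AAC ATG ACG GGT CTC TCA TGT ATT TGA ATG CAG ACC CTG — ATG at 46, stop TGA at 67 → 24 nt.
Frame +2: CCT ATG AAA CAA AAA GTT ATT CAT CCG GCG GGG CGA TAA TTA ACA TGA CGG GTC TCT CAT GTA TTT GAA TGC AGA CCC — ATG at 5, stop TAA at 38 → 36 nt.
Frame +3: CTA TGA AAC AAA AAG TTA TTC ATC CGG CGG GGC GAT AAT TAA CAT GAC GGG TCT CTC ATG TAT TTG AAT GCA GAC CCT — no ATG→stop ORF.
Frame -1: CAG GGT CTG CAT TCA AAT ACA TGA GAG ACC CGT CAT GTT AAT TAT CGC CCC GCC GGA TGA ATA ACT TTT TGT TTC ATA GGG — no ATG→stop ORF.
Frame -2: AGG GTC TGC ATT CAA ATA CAT GAG AGA CCC GTC ATG TTA ATT ATC GCC CCG CCG GAT GAA TAA CTT TTT GTT TCA TAG — ATG at 35, stop TAA at 62 → 30 nt.
Frame -3: GGG TCT GCA TTC AAA TAC ATG AGA GAC CCG TCA TGT TAA TTA TCG CCC CGC CGG ATG AAT AAC TTT TTG TTT CAT AGG — ATG at 21, stop TAA at 39 → 21 nt.
Forward-strand max 36 nt; reverse-strand max 30 nt. The forward strand has the longer ORF.

forward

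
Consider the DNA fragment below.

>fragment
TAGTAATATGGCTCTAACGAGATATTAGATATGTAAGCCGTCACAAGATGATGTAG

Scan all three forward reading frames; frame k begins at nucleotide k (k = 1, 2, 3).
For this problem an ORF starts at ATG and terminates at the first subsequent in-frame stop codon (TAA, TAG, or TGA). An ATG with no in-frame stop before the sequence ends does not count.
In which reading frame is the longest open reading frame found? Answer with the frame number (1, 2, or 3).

2

Frame 1: TAG TAA TAT GGC TCT AAC GAG ATA TTA GAT ATG TAA GCC GTC ACA AGA TGA TGT — ATG at 31, stop TAA at 34 → 6 nt.
Frame 2: AGT AAT ATG GCT CTA ACG AGA TAT TAG ATA TGT AAG CCG TCA CAA GAT GAT GTA — ATG at 8, stop TAG at 26 → 21 nt.
Frame 3: GTA ATA TGG CTC TAA CGA GAT ATT AGA TAT GTA AGC CGT CAC AAG ATG ATG TAG — ATG at 48, stop TAG at 54 → 9 nt; ATG at 51, stop TAG at 54 → 6 nt.
Longest ORF is 21 nt in frame 2 (positions 8–28).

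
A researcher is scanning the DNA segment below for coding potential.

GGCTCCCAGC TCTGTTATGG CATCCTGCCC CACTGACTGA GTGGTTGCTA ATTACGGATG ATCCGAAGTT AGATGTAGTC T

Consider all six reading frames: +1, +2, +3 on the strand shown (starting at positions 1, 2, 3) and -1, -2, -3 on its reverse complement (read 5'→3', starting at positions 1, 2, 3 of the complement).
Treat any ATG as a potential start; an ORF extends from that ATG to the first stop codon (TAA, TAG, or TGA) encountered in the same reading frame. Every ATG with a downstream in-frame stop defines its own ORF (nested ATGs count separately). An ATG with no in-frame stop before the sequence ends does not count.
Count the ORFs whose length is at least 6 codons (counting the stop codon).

1

Reverse complement (5'→3'): AGACTACATCTAACTTCGGATCATCCGTAATTAGCAACCACTCAGTCAGTGGGGCAGGATGCCATAACAGAGCTGGGAGCC
Frame +1: GGC TCC CAG CTC TGT TAT GGC ATC CTG CCC CAC TGA CTG AGT GGT TGC TAA TTA CGG ATG ATC CGA AGT TAG ATG TAG TCT — ATG at 58, stop TAG at 70 → 15 nt; ATG at 73, stop TAG at 76 → 6 nt.
Frame +2: GCT CCC AGC TCT GTT ATG GCA TCC TGC CCC ACT GAC TGA GTG GTT GCT AAT TAC GGA TGA TCC GAA GTT AGA TGT AGT — ATG at 17, stop TGA at 38 → 24 nt.
Frame +3: CTC CCA GCT CTG TTA TGG CAT CCT GCC CCA CTG ACT GAG TGG TTG CTA ATT ACG GAT GAT CCG AAG TTA GAT GTA GTC — no ATG→stop ORF.
Frame -1: AGA CTA CAT CTA ACT TCG GAT CAT CCG TAA TTA GCA ACC ACT CAG TCA GTG GGG CAG GAT GCC ATA ACA GAG CTG GGA GCC — no ATG→stop ORF.
Frame -2: GAC TAC ATC TAA CTT CGG ATC ATC CGT AAT TAG CAA CCA CTC AGT CAG TGG GGC AGG ATG CCA TAA CAG AGC TGG GAG — ATG at 59, stop TAA at 65 → 9 nt.
Frame -3: ACT ACA TCT AAC TTC GGA TCA TCC GTA ATT AGC AAC CAC TCA GTC AGT GGG GCA GGA TGC CAT AAC AGA GCT GGG AGC — no ATG→stop ORF.
ORFs ≥ 6 codons: frame +2 17–40 (8 codons). Count = 1.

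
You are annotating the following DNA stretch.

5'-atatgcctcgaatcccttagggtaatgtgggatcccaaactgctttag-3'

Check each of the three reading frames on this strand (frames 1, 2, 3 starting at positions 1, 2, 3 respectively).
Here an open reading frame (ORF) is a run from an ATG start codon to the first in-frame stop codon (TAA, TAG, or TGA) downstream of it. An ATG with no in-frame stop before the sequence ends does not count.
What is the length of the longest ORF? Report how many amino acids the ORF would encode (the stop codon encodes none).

Frame 1: ATA TGC CTC GAA TCC CTT AGG GTA ATG TGG GAT CCC AAA CTG CTT TAG — ATG at 25, stop TAG at 46 → 24 nt.
Frame 2: TAT GCC TCG AAT CCC TTA GGG TAA TGT GGG ATC CCA AAC TGC TTT — no ATG→stop ORF.
Frame 3: ATG CCT CGA ATC CCT TAG GGT AAT GTG GGA TCC CAA ACT GCT TTA — ATG at 3, stop TAG at 18 → 18 nt.
Longest: frame 1, positions 25–48, 24 nt = 8 codons = 7 aa. → 7 amino acids.

7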